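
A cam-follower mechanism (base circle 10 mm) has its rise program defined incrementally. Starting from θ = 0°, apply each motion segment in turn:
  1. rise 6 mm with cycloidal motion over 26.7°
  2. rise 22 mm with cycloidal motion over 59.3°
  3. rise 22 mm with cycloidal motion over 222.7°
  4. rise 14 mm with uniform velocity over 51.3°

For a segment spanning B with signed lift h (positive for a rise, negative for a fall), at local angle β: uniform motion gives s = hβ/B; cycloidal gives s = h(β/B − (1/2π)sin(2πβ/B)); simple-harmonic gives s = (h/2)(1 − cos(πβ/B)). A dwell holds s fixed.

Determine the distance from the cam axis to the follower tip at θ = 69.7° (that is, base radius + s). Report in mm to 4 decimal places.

seg 1 [0°–26.7°] cycloidal, h=6: full span → s += 6 → s = 6.0000
seg 2 [26.7°–86°] cycloidal, h=22: θ=69.7° here. β=43, B=59.3. 22·(0.7251 − sin(2π·0.7251)/(2π)) = 19.4115 → s = 25.4115
radial distance = base radius + s = 10 + 25.4115 = 35.4115

35.4115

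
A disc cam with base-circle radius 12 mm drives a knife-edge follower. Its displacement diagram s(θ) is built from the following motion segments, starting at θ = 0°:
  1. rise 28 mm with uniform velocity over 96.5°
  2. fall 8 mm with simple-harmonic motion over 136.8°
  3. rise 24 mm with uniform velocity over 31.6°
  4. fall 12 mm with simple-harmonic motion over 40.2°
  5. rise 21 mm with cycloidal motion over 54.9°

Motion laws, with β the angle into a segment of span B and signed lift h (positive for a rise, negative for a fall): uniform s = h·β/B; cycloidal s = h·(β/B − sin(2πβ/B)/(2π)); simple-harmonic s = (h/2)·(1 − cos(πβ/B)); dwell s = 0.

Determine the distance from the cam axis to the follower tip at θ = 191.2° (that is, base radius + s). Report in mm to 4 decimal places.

seg 1 [0°–96.5°] uniform, h=28: full span → s += 28 → s = 28.0000
seg 2 [96.5°–233.3°] simple-harmonic, h=-8: θ=191.2° here. β=94.7, B=136.8. -8/2·(1 − cos(π·0.6923)) = -6.2717 → s = 21.7283
radial distance = base radius + s = 12 + 21.7283 = 33.7283

33.7283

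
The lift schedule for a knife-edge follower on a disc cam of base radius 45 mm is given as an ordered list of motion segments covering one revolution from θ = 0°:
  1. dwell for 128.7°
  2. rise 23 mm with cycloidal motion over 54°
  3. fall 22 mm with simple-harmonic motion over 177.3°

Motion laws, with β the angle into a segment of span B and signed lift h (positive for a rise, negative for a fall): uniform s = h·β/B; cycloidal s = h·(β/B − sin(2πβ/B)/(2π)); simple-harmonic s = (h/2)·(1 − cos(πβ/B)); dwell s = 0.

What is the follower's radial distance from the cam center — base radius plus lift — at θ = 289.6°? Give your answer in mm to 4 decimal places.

seg 1 [0°–128.7°] dwell: s stays 0.0000
seg 2 [128.7°–182.7°] cycloidal, h=23: full span → s += 23 → s = 23.0000
seg 3 [182.7°–360°] simple-harmonic, h=-22: θ=289.6° here. β=106.9, B=177.3. -22/2·(1 − cos(π·0.6029)) = -14.4954 → s = 8.5046
radial distance = base radius + s = 45 + 8.5046 = 53.5046

53.5046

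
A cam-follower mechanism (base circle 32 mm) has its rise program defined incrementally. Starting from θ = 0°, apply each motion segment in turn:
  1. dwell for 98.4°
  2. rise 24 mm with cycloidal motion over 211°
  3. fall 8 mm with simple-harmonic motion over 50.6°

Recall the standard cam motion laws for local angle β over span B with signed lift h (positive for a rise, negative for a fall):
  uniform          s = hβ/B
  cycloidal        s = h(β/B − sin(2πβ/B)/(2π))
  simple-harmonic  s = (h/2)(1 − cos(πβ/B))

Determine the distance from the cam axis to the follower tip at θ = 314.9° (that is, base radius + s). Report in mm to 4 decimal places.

seg 1 [0°–98.4°] dwell: s stays 0.0000
seg 2 [98.4°–309.4°] cycloidal, h=24: full span → s += 24 → s = 24.0000
seg 3 [309.4°–360°] simple-harmonic, h=-8: θ=314.9° here. β=5.5, B=50.6. -8/2·(1 − cos(π·0.1087)) = -0.2310 → s = 23.7690
radial distance = base radius + s = 32 + 23.7690 = 55.7690

55.7690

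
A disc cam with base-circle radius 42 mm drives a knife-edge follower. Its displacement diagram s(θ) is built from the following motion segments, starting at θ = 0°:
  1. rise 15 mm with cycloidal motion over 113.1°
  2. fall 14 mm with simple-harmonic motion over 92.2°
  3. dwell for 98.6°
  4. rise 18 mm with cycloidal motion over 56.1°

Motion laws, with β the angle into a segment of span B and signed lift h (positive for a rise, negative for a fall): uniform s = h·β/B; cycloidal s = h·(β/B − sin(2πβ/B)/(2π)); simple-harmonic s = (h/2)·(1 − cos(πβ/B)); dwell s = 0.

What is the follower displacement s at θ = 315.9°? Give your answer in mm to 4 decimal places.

seg 1 [0°–113.1°] cycloidal, h=15: full span → s += 15 → s = 15.0000
seg 2 [113.1°–205.3°] simple-harmonic, h=-14: full span → s += -14 → s = 1.0000
seg 3 [205.3°–303.9°] dwell: s stays 1.0000
seg 4 [303.9°–360°] cycloidal, h=18: θ=315.9° here. β=12, B=56.1. 18·(0.2139 − sin(2π·0.2139)/(2π)) = 1.0588 → s = 2.0588

2.0588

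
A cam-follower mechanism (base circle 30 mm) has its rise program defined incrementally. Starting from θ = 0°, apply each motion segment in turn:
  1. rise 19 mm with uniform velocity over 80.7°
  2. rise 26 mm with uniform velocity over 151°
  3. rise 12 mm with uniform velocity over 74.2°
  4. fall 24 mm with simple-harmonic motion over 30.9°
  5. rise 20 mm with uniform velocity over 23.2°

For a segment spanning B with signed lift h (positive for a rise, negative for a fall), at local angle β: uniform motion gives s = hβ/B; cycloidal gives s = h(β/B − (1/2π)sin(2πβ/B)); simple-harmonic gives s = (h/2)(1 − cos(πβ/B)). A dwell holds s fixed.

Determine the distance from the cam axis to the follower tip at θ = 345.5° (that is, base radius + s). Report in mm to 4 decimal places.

seg 1 [0°–80.7°] uniform, h=19: full span → s += 19 → s = 19.0000
seg 2 [80.7°–231.7°] uniform, h=26: full span → s += 26 → s = 45.0000
seg 3 [231.7°–305.9°] uniform, h=12: full span → s += 12 → s = 57.0000
seg 4 [305.9°–336.8°] simple-harmonic, h=-24: full span → s += -24 → s = 33.0000
seg 5 [336.8°–360°] uniform, h=20: θ=345.5° here. β=8.7, B=23.2. 20·8.7/23.2 = 7.5000 → s = 40.5000
radial distance = base radius + s = 30 + 40.5000 = 70.5000

70.5000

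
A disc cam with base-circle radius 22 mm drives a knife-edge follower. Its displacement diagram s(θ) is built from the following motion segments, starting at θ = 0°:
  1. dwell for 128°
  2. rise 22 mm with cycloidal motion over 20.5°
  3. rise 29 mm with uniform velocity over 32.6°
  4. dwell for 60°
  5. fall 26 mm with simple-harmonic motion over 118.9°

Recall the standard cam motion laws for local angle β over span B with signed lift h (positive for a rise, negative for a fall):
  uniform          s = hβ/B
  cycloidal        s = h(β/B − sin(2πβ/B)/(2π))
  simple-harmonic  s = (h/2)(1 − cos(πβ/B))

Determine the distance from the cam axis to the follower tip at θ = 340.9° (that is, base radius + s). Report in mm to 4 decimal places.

seg 1 [0°–128°] dwell: s stays 0.0000
seg 2 [128°–148.5°] cycloidal, h=22: full span → s += 22 → s = 22.0000
seg 3 [148.5°–181.1°] uniform, h=29: full span → s += 29 → s = 51.0000
seg 4 [181.1°–241.1°] dwell: s stays 51.0000
seg 5 [241.1°–360°] simple-harmonic, h=-26: θ=340.9° here. β=99.8, B=118.9. -26/2·(1 − cos(π·0.8394)) = -24.3794 → s = 26.6206
radial distance = base radius + s = 22 + 26.6206 = 48.6206

48.6206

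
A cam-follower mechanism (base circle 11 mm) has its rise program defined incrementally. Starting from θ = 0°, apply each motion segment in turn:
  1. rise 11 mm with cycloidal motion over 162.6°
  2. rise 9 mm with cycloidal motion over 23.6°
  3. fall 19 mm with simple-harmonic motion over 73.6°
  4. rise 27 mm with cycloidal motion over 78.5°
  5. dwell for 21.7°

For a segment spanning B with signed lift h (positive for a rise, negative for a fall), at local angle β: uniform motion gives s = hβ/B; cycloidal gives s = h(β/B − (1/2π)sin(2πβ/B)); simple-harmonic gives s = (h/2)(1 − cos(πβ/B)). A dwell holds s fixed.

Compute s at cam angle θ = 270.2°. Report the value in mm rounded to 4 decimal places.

seg 1 [0°–162.6°] cycloidal, h=11: full span → s += 11 → s = 11.0000
seg 2 [162.6°–186.2°] cycloidal, h=9: full span → s += 9 → s = 20.0000
seg 3 [186.2°–259.8°] simple-harmonic, h=-19: full span → s += -19 → s = 1.0000
seg 4 [259.8°–338.3°] cycloidal, h=27: θ=270.2° here. β=10.4, B=78.5. 27·(0.1325 − sin(2π·0.1325)/(2π)) = 0.3990 → s = 1.3990

1.3990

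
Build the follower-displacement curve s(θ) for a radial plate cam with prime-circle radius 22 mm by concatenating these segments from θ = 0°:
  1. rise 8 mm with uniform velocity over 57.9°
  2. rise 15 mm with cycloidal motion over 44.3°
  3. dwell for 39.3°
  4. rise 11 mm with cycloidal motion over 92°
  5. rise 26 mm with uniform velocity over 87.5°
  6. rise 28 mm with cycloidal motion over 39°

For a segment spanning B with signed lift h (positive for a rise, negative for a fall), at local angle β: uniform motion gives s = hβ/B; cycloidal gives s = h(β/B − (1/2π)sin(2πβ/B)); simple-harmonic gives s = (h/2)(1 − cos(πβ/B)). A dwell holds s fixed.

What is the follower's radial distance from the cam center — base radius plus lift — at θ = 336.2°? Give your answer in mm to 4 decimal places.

seg 1 [0°–57.9°] uniform, h=8: full span → s += 8 → s = 8.0000
seg 2 [57.9°–102.2°] cycloidal, h=15: full span → s += 15 → s = 23.0000
seg 3 [102.2°–141.5°] dwell: s stays 23.0000
seg 4 [141.5°–233.5°] cycloidal, h=11: full span → s += 11 → s = 34.0000
seg 5 [233.5°–321°] uniform, h=26: full span → s += 26 → s = 60.0000
seg 6 [321°–360°] cycloidal, h=28: θ=336.2° here. β=15.2, B=39. 28·(0.3897 − sin(2π·0.3897)/(2π)) = 8.0667 → s = 68.0667
radial distance = base radius + s = 22 + 68.0667 = 90.0667

90.0667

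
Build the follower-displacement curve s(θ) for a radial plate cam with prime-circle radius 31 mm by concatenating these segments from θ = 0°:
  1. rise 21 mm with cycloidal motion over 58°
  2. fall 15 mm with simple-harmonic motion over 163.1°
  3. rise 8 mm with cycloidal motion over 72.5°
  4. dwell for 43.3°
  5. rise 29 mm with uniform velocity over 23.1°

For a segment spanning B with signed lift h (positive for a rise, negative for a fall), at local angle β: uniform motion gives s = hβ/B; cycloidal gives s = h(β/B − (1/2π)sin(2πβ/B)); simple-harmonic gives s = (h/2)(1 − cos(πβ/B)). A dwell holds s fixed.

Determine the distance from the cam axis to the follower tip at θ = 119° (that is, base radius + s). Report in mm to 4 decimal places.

seg 1 [0°–58°] cycloidal, h=21: full span → s += 21 → s = 21.0000
seg 2 [58°–221.1°] simple-harmonic, h=-15: θ=119° here. β=61, B=163.1. -15/2·(1 − cos(π·0.3740)) = -4.6082 → s = 16.3918
radial distance = base radius + s = 31 + 16.3918 = 47.3918

47.3918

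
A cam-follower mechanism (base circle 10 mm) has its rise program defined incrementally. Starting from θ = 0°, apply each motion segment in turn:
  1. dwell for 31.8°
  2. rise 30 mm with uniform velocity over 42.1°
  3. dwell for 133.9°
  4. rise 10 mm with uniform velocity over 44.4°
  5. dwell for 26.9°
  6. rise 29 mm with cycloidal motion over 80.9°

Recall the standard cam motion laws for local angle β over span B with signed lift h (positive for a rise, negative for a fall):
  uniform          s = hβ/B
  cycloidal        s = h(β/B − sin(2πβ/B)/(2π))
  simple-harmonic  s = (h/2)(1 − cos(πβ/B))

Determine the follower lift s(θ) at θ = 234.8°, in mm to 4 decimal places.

seg 1 [0°–31.8°] dwell: s stays 0.0000
seg 2 [31.8°–73.9°] uniform, h=30: full span → s += 30 → s = 30.0000
seg 3 [73.9°–207.8°] dwell: s stays 30.0000
seg 4 [207.8°–252.2°] uniform, h=10: θ=234.8° here. β=27, B=44.4. 10·27/44.4 = 6.0811 → s = 36.0811

36.0811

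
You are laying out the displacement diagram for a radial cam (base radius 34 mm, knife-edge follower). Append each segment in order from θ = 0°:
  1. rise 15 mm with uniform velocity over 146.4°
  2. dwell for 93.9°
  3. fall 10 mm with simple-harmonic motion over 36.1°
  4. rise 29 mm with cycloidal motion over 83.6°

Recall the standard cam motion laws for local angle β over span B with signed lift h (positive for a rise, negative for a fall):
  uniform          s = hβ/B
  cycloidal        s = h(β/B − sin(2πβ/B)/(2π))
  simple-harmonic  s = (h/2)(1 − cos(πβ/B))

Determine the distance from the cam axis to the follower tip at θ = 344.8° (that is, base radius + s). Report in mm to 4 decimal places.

seg 1 [0°–146.4°] uniform, h=15: full span → s += 15 → s = 15.0000
seg 2 [146.4°–240.3°] dwell: s stays 15.0000
seg 3 [240.3°–276.4°] simple-harmonic, h=-10: full span → s += -10 → s = 5.0000
seg 4 [276.4°–360°] cycloidal, h=29: θ=344.8° here. β=68.4, B=83.6. 29·(0.8182 − sin(2π·0.8182)/(2π)) = 27.9257 → s = 32.9257
radial distance = base radius + s = 34 + 32.9257 = 66.9257

66.9257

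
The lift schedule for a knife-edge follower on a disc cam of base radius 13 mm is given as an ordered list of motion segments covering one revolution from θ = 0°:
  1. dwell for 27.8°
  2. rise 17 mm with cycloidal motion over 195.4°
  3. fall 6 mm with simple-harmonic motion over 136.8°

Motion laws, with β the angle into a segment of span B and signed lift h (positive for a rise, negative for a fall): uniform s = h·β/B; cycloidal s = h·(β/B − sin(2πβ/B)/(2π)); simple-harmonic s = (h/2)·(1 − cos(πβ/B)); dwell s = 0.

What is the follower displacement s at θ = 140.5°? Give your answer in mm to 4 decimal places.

seg 1 [0°–27.8°] dwell: s stays 0.0000
seg 2 [27.8°–223.2°] cycloidal, h=17: θ=140.5° here. β=112.7, B=195.4. 17·(0.5768 − sin(2π·0.5768)/(2π)) = 11.0600 → s = 11.0600

11.0600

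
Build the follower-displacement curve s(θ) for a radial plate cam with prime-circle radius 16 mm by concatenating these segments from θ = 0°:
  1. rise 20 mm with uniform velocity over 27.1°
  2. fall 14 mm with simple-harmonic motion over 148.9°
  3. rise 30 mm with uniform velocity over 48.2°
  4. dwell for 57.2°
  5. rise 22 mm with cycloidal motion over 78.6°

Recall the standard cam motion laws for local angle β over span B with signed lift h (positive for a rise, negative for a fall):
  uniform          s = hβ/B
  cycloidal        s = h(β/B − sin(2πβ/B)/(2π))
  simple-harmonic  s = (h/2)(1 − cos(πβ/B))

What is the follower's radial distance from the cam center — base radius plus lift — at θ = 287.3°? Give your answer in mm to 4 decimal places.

seg 1 [0°–27.1°] uniform, h=20: full span → s += 20 → s = 20.0000
seg 2 [27.1°–176°] simple-harmonic, h=-14: full span → s += -14 → s = 6.0000
seg 3 [176°–224.2°] uniform, h=30: full span → s += 30 → s = 36.0000
seg 4 [224.2°–281.4°] dwell: s stays 36.0000
seg 5 [281.4°–360°] cycloidal, h=22: θ=287.3° here. β=5.9, B=78.6. 22·(0.0751 − sin(2π·0.0751)/(2π)) = 0.0605 → s = 36.0605
radial distance = base radius + s = 16 + 36.0605 = 52.0605

52.0605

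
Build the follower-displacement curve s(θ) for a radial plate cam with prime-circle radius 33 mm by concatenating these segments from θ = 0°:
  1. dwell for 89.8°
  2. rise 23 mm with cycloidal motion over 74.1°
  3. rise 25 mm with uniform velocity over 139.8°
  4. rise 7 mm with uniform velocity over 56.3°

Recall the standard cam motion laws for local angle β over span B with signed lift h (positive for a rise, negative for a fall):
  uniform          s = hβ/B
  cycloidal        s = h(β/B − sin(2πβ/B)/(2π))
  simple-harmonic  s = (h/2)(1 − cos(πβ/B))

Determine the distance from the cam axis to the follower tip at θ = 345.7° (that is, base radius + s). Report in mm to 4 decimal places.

seg 1 [0°–89.8°] dwell: s stays 0.0000
seg 2 [89.8°–163.9°] cycloidal, h=23: full span → s += 23 → s = 23.0000
seg 3 [163.9°–303.7°] uniform, h=25: full span → s += 25 → s = 48.0000
seg 4 [303.7°–360°] uniform, h=7: θ=345.7° here. β=42, B=56.3. 7·42/56.3 = 5.2220 → s = 53.2220
radial distance = base radius + s = 33 + 53.2220 = 86.2220

86.2220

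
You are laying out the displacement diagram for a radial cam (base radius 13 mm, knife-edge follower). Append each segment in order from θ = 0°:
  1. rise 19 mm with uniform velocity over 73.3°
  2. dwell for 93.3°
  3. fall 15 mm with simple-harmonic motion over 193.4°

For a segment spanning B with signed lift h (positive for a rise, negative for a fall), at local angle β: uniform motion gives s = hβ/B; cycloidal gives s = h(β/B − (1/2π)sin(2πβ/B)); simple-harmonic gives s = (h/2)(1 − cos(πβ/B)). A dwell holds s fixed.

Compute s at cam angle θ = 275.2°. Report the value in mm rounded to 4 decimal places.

seg 1 [0°–73.3°] uniform, h=19: full span → s += 19 → s = 19.0000
seg 2 [73.3°–166.6°] dwell: s stays 19.0000
seg 3 [166.6°–360°] simple-harmonic, h=-15: θ=275.2° here. β=108.6, B=193.4. -15/2·(1 − cos(π·0.5615)) = -8.9408 → s = 10.0592

10.0592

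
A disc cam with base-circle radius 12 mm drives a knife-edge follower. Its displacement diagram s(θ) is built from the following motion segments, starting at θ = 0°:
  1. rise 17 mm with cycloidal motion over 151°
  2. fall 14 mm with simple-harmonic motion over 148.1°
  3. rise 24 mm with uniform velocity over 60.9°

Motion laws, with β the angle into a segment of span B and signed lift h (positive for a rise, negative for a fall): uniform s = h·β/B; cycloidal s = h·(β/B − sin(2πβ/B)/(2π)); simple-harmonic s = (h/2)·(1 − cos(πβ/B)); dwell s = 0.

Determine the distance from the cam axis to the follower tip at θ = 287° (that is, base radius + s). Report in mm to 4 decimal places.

seg 1 [0°–151°] cycloidal, h=17: full span → s += 17 → s = 17.0000
seg 2 [151°–299.1°] simple-harmonic, h=-14: θ=287° here. β=136, B=148.1. -14/2·(1 − cos(π·0.9183)) = -13.7707 → s = 3.2293
radial distance = base radius + s = 12 + 3.2293 = 15.2293

15.2293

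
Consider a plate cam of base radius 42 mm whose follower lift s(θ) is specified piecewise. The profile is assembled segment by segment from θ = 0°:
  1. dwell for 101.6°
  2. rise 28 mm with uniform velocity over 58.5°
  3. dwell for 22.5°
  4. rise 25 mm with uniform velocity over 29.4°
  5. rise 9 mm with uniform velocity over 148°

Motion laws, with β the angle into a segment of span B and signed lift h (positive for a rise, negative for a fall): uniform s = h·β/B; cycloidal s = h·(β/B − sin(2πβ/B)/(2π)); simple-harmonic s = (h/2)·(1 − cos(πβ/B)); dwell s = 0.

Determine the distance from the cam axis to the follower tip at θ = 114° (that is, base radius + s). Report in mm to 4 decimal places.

seg 1 [0°–101.6°] dwell: s stays 0.0000
seg 2 [101.6°–160.1°] uniform, h=28: θ=114° here. β=12.4, B=58.5. 28·12.4/58.5 = 5.9350 → s = 5.9350
radial distance = base radius + s = 42 + 5.9350 = 47.9350

47.9350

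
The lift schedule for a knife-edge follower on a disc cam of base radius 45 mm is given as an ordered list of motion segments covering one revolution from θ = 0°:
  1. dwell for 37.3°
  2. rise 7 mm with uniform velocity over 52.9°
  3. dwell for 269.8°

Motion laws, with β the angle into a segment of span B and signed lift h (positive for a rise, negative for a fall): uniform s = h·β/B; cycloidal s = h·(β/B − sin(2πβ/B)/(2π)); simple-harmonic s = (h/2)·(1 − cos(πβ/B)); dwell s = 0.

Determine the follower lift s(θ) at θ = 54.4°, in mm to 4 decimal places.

seg 1 [0°–37.3°] dwell: s stays 0.0000
seg 2 [37.3°–90.2°] uniform, h=7: θ=54.4° here. β=17.1, B=52.9. 7·17.1/52.9 = 2.2628 → s = 2.2628

2.2628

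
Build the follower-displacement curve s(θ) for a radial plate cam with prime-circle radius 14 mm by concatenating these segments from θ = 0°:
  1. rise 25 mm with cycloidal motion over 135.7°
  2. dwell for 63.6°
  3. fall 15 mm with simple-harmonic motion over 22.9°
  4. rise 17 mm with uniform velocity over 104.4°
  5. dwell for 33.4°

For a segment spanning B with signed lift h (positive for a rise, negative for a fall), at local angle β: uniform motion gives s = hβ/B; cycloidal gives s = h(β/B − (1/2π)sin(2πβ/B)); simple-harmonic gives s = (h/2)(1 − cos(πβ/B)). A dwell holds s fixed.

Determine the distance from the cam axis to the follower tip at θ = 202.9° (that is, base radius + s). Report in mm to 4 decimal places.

seg 1 [0°–135.7°] cycloidal, h=25: full span → s += 25 → s = 25.0000
seg 2 [135.7°–199.3°] dwell: s stays 25.0000
seg 3 [199.3°–222.2°] simple-harmonic, h=-15: θ=202.9° here. β=3.6, B=22.9. -15/2·(1 − cos(π·0.1572)) = -0.8962 → s = 24.1038
radial distance = base radius + s = 14 + 24.1038 = 38.1038

38.1038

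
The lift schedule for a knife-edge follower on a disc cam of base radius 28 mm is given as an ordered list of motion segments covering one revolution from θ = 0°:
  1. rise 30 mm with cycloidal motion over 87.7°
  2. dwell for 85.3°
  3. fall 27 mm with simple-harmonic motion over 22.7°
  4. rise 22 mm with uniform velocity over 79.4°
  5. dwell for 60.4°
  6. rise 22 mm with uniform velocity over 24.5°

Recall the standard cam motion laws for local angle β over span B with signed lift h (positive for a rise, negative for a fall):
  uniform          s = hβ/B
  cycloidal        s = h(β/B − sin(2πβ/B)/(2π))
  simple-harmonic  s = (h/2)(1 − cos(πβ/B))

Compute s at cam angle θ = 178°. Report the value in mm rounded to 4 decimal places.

seg 1 [0°–87.7°] cycloidal, h=30: full span → s += 30 → s = 30.0000
seg 2 [87.7°–173°] dwell: s stays 30.0000
seg 3 [173°–195.7°] simple-harmonic, h=-27: θ=178° here. β=5, B=22.7. -27/2·(1 − cos(π·0.2203)) = -3.1052 → s = 26.8948

26.8948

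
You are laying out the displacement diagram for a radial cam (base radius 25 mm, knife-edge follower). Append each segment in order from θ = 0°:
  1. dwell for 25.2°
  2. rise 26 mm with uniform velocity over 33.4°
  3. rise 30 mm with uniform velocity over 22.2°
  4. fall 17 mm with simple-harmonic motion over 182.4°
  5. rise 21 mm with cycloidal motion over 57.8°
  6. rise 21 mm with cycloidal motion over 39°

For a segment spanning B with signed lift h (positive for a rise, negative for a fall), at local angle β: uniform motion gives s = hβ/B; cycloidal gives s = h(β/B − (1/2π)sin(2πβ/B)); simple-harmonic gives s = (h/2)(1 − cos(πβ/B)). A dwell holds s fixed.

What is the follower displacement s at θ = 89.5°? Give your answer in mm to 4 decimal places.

seg 1 [0°–25.2°] dwell: s stays 0.0000
seg 2 [25.2°–58.6°] uniform, h=26: full span → s += 26 → s = 26.0000
seg 3 [58.6°–80.8°] uniform, h=30: full span → s += 30 → s = 56.0000
seg 4 [80.8°–263.2°] simple-harmonic, h=-17: θ=89.5° here. β=8.7, B=182.4. -17/2·(1 − cos(π·0.0477)) = -0.0952 → s = 55.9048

55.9048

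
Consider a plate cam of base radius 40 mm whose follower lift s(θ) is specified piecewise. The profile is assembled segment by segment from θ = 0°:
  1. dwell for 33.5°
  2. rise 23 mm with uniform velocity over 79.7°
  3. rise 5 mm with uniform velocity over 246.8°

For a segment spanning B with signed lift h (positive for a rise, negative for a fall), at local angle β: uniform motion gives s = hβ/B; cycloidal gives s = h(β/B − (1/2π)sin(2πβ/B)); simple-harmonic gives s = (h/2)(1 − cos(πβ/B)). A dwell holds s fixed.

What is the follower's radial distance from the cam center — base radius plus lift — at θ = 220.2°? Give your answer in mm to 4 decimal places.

seg 1 [0°–33.5°] dwell: s stays 0.0000
seg 2 [33.5°–113.2°] uniform, h=23: full span → s += 23 → s = 23.0000
seg 3 [113.2°–360°] uniform, h=5: θ=220.2° here. β=107, B=246.8. 5·107/246.8 = 2.1677 → s = 25.1677
radial distance = base radius + s = 40 + 25.1677 = 65.1677

65.1677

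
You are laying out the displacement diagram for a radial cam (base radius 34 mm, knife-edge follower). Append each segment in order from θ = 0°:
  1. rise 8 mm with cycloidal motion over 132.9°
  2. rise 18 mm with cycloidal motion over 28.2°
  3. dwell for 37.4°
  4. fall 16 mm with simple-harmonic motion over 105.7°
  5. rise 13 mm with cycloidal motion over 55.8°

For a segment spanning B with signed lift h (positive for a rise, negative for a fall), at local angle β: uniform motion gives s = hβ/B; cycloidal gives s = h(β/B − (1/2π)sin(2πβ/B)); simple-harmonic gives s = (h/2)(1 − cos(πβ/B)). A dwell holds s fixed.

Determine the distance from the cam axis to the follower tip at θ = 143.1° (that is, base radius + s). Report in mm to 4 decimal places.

seg 1 [0°–132.9°] cycloidal, h=8: full span → s += 8 → s = 8.0000
seg 2 [132.9°–161.1°] cycloidal, h=18: θ=143.1° here. β=10.2, B=28.2. 18·(0.3617 − sin(2π·0.3617)/(2π)) = 4.3229 → s = 12.3229
radial distance = base radius + s = 34 + 12.3229 = 46.3229

46.3229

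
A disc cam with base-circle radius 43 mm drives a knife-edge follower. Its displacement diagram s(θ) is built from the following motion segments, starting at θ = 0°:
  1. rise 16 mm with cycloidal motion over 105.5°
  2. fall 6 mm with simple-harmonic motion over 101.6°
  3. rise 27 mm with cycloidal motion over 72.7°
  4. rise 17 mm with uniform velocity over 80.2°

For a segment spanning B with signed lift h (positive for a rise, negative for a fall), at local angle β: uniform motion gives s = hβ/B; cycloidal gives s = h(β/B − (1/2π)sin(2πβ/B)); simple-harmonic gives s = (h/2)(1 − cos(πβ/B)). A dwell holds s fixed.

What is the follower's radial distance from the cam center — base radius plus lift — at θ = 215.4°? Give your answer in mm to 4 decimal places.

seg 1 [0°–105.5°] cycloidal, h=16: full span → s += 16 → s = 16.0000
seg 2 [105.5°–207.1°] simple-harmonic, h=-6: full span → s += -6 → s = 10.0000
seg 3 [207.1°–279.8°] cycloidal, h=27: θ=215.4° here. β=8.3, B=72.7. 27·(0.1142 − sin(2π·0.1142)/(2π)) = 0.2576 → s = 10.2576
radial distance = base radius + s = 43 + 10.2576 = 53.2576

53.2576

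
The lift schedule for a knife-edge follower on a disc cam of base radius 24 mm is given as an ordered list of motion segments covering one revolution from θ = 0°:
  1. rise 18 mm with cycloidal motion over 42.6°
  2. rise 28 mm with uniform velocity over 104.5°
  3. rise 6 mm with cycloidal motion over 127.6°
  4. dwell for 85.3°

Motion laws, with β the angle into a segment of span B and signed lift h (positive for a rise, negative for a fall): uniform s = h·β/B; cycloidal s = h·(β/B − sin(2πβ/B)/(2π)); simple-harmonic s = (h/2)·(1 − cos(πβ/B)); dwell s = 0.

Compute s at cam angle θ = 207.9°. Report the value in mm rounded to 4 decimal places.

seg 1 [0°–42.6°] cycloidal, h=18: full span → s += 18 → s = 18.0000
seg 2 [42.6°–147.1°] uniform, h=28: full span → s += 28 → s = 46.0000
seg 3 [147.1°–274.7°] cycloidal, h=6: θ=207.9° here. β=60.8, B=127.6. 6·(0.4765 − sin(2π·0.4765)/(2π)) = 2.7184 → s = 48.7184

48.7184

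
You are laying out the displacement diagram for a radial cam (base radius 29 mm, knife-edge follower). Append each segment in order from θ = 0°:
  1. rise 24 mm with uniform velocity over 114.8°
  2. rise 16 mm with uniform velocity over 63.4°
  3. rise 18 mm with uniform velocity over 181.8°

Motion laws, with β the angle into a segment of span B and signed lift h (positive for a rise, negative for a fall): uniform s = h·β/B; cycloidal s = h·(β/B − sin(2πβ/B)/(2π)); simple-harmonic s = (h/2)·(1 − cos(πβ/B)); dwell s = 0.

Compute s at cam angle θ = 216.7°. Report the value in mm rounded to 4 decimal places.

seg 1 [0°–114.8°] uniform, h=24: full span → s += 24 → s = 24.0000
seg 2 [114.8°–178.2°] uniform, h=16: full span → s += 16 → s = 40.0000
seg 3 [178.2°–360°] uniform, h=18: θ=216.7° here. β=38.5, B=181.8. 18·38.5/181.8 = 3.8119 → s = 43.8119

43.8119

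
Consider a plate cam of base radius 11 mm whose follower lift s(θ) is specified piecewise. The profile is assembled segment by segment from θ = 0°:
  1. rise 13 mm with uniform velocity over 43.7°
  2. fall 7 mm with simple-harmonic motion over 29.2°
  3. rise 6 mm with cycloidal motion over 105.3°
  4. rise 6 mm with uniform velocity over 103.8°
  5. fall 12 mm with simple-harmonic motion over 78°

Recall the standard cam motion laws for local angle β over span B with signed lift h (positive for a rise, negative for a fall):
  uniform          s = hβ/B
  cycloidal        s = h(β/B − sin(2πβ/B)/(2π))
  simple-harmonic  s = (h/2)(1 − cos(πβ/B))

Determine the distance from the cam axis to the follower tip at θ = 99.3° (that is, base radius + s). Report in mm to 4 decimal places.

seg 1 [0°–43.7°] uniform, h=13: full span → s += 13 → s = 13.0000
seg 2 [43.7°–72.9°] simple-harmonic, h=-7: full span → s += -7 → s = 6.0000
seg 3 [72.9°–178.2°] cycloidal, h=6: θ=99.3° here. β=26.4, B=105.3. 6·(0.2507 − sin(2π·0.2507)/(2π)) = 0.5494 → s = 6.5494
radial distance = base radius + s = 11 + 6.5494 = 17.5494

17.5494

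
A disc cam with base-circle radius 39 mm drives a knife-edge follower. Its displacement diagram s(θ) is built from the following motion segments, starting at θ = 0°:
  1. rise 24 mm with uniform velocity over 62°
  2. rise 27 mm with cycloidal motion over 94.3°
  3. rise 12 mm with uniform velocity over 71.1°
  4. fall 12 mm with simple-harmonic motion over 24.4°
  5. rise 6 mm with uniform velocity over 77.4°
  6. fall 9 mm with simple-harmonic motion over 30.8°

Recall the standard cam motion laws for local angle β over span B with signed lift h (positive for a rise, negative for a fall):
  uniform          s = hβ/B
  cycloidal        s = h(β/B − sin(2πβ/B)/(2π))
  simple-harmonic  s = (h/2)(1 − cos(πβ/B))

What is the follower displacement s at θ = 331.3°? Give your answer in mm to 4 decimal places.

seg 1 [0°–62°] uniform, h=24: full span → s += 24 → s = 24.0000
seg 2 [62°–156.3°] cycloidal, h=27: full span → s += 27 → s = 51.0000
seg 3 [156.3°–227.4°] uniform, h=12: full span → s += 12 → s = 63.0000
seg 4 [227.4°–251.8°] simple-harmonic, h=-12: full span → s += -12 → s = 51.0000
seg 5 [251.8°–329.2°] uniform, h=6: full span → s += 6 → s = 57.0000
seg 6 [329.2°–360°] simple-harmonic, h=-9: θ=331.3° here. β=2.1, B=30.8. -9/2·(1 − cos(π·0.0682)) = -0.1028 → s = 56.8972

56.8972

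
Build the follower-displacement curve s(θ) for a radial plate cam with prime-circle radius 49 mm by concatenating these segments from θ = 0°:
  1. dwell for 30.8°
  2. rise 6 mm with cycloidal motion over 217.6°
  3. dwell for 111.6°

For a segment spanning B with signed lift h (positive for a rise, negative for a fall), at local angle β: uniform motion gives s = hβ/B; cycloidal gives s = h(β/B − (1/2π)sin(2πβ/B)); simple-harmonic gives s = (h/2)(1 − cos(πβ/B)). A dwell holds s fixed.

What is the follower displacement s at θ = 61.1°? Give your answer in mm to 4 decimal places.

seg 1 [0°–30.8°] dwell: s stays 0.0000
seg 2 [30.8°–248.4°] cycloidal, h=6: θ=61.1° here. β=30.3, B=217.6. 6·(0.1392 − sin(2π·0.1392)/(2π)) = 0.1026 → s = 0.1026

0.1026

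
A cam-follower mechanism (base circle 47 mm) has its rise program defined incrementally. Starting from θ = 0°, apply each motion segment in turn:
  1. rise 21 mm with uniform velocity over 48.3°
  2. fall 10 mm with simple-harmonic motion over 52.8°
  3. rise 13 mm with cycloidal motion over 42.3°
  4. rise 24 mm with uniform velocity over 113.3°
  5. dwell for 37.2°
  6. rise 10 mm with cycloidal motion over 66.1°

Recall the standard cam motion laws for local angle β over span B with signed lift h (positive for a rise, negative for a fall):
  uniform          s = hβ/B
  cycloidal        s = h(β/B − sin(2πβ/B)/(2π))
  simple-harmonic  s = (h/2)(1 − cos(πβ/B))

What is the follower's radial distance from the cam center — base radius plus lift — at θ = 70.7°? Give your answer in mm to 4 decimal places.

seg 1 [0°–48.3°] uniform, h=21: full span → s += 21 → s = 21.0000
seg 2 [48.3°–101.1°] simple-harmonic, h=-10: θ=70.7° here. β=22.4, B=52.8. -10/2·(1 − cos(π·0.4242)) = -3.8212 → s = 17.1788
radial distance = base radius + s = 47 + 17.1788 = 64.1788

64.1788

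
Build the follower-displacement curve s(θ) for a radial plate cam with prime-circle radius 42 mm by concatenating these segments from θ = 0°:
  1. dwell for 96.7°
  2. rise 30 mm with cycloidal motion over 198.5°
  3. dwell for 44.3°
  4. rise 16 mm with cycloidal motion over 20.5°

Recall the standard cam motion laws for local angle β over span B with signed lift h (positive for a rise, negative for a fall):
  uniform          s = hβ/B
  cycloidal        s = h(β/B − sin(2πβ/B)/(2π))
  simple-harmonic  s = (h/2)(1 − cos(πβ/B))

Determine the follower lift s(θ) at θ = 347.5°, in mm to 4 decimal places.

seg 1 [0°–96.7°] dwell: s stays 0.0000
seg 2 [96.7°–295.2°] cycloidal, h=30: full span → s += 30 → s = 30.0000
seg 3 [295.2°–339.5°] dwell: s stays 30.0000
seg 4 [339.5°–360°] cycloidal, h=16: θ=347.5° here. β=8, B=20.5. 16·(0.3902 − sin(2π·0.3902)/(2π)) = 4.6237 → s = 34.6237

34.6237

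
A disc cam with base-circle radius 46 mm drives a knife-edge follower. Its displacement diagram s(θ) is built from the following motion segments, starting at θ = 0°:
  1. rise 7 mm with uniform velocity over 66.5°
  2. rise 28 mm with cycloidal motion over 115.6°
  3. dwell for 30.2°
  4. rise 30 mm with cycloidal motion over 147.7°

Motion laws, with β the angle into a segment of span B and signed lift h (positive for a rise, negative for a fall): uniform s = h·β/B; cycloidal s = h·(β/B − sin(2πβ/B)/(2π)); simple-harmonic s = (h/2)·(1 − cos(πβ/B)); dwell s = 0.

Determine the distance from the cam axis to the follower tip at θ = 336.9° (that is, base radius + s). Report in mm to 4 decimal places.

seg 1 [0°–66.5°] uniform, h=7: full span → s += 7 → s = 7.0000
seg 2 [66.5°–182.1°] cycloidal, h=28: full span → s += 28 → s = 35.0000
seg 3 [182.1°–212.3°] dwell: s stays 35.0000
seg 4 [212.3°–360°] cycloidal, h=30: θ=336.9° here. β=124.6, B=147.7. 30·(0.8436 − sin(2π·0.8436)/(2π)) = 29.2805 → s = 64.2805
radial distance = base radius + s = 46 + 64.2805 = 110.2805

110.2805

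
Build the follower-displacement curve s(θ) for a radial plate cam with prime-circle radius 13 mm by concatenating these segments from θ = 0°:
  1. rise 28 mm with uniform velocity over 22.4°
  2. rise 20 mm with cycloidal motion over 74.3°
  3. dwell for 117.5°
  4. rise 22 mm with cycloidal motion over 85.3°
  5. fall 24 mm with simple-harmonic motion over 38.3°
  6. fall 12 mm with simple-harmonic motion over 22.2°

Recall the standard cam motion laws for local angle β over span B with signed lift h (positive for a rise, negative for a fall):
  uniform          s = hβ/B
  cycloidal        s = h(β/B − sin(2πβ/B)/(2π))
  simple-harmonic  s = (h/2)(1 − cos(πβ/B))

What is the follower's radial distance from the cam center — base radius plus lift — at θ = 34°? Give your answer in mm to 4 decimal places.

seg 1 [0°–22.4°] uniform, h=28: full span → s += 28 → s = 28.0000
seg 2 [22.4°–96.7°] cycloidal, h=20: θ=34° here. β=11.6, B=74.3. 20·(0.1561 − sin(2π·0.1561)/(2π)) = 0.4772 → s = 28.4772
radial distance = base radius + s = 13 + 28.4772 = 41.4772

41.4772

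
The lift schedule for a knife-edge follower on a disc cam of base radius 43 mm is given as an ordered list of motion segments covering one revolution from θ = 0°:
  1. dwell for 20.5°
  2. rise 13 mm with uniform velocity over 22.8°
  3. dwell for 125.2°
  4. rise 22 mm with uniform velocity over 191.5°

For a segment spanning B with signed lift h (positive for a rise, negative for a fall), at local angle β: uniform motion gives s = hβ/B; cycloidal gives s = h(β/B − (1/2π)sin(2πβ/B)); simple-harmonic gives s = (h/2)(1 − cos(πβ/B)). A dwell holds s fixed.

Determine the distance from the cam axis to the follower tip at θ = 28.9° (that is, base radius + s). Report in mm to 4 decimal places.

seg 1 [0°–20.5°] dwell: s stays 0.0000
seg 2 [20.5°–43.3°] uniform, h=13: θ=28.9° here. β=8.4, B=22.8. 13·8.4/22.8 = 4.7895 → s = 4.7895
radial distance = base radius + s = 43 + 4.7895 = 47.7895

47.7895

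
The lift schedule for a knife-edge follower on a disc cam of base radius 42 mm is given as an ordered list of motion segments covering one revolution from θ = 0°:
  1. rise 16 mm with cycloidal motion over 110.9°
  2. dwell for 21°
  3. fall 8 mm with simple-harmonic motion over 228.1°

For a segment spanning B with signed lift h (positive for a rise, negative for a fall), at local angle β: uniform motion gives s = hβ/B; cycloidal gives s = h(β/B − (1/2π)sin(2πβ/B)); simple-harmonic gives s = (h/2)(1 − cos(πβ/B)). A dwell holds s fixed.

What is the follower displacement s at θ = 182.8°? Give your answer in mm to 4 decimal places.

seg 1 [0°–110.9°] cycloidal, h=16: full span → s += 16 → s = 16.0000
seg 2 [110.9°–131.9°] dwell: s stays 16.0000
seg 3 [131.9°–360°] simple-harmonic, h=-8: θ=182.8° here. β=50.9, B=228.1. -8/2·(1 − cos(π·0.2231)) = -0.9433 → s = 15.0567

15.0567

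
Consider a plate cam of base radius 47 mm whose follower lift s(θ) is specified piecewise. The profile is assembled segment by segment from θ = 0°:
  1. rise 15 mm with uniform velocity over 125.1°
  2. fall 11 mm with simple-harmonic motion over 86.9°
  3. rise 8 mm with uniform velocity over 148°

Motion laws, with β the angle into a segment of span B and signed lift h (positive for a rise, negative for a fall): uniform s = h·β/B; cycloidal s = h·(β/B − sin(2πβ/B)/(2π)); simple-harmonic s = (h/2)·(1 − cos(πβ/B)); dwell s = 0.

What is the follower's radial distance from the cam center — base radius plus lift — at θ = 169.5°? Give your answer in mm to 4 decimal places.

seg 1 [0°–125.1°] uniform, h=15: full span → s += 15 → s = 15.0000
seg 2 [125.1°–212°] simple-harmonic, h=-11: θ=169.5° here. β=44.4, B=86.9. -11/2·(1 − cos(π·0.5109)) = -5.6889 → s = 9.3111
radial distance = base radius + s = 47 + 9.3111 = 56.3111

56.3111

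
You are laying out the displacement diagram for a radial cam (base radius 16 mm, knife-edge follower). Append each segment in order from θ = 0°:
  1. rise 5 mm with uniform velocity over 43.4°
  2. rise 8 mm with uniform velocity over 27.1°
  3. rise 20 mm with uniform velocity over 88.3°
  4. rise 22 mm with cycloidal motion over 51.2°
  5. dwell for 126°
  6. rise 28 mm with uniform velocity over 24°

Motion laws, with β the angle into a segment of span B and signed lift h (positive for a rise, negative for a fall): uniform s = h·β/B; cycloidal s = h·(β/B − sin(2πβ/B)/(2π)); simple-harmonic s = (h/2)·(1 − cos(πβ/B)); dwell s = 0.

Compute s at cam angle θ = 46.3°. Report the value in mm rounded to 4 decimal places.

seg 1 [0°–43.4°] uniform, h=5: full span → s += 5 → s = 5.0000
seg 2 [43.4°–70.5°] uniform, h=8: θ=46.3° here. β=2.9, B=27.1. 8·2.9/27.1 = 0.8561 → s = 5.8561

5.8561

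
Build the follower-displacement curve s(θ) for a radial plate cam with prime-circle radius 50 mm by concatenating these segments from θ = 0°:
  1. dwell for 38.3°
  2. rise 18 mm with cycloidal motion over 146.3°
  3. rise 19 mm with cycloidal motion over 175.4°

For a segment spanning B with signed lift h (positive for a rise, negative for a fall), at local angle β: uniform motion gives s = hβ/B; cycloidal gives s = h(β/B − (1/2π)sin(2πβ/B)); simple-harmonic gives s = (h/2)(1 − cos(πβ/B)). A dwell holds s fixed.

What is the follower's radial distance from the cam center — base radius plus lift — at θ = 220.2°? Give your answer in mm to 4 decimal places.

seg 1 [0°–38.3°] dwell: s stays 0.0000
seg 2 [38.3°–184.6°] cycloidal, h=18: full span → s += 18 → s = 18.0000
seg 3 [184.6°–360°] cycloidal, h=19: θ=220.2° here. β=35.6, B=175.4. 19·(0.2030 − sin(2π·0.2030)/(2π)) = 0.9635 → s = 18.9635
radial distance = base radius + s = 50 + 18.9635 = 68.9635

68.9635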